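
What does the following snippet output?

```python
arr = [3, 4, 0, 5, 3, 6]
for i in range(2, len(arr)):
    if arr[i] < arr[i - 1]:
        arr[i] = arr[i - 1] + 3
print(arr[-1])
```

16

i=2: 0<4, arr[2] = 4+3 = 7 → [3, 4, 7, 5, 3, 6]
i=3: 5<7, arr[3] = 7+3 = 10 → [3, 4, 7, 10, 3, 6]
i=4: 3<10, arr[4] = 10+3 = 13 → [3, 4, 7, 10, 13, 6]
i=5: 6<13, arr[5] = 13+3 = 16 → [3, 4, 7, 10, 13, 16]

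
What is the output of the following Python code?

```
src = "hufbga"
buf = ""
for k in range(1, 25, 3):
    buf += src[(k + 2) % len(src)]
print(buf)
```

k=1: add src[3]='b' → 'b'
k=4: add src[0]='h' → 'bh'
k=7: add src[3]='b' → 'bhb'
k=10: add src[0]='h' → 'bhbh'
k=13: add src[3]='b' → 'bhbhb'
k=16: add src[0]='h' → 'bhbhbh'
k=19: add src[3]='b' → 'bhbhbhb'
k=22: add src[0]='h' → 'bhbhbhbh'

bhbhbhbh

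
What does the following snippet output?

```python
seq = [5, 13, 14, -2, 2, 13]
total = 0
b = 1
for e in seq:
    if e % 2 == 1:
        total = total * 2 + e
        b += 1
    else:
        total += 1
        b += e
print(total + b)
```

e=5: odd, total = 0*2+5 = 5; b=2
e=13: odd, total = 5*2+13 = 23; b=3
e=14: not odd, total = 23+1 = 24; b=17
e=-2: not odd, total = 24+1 = 25; b=15
e=2: not odd, total = 25+1 = 26; b=17
e=13: odd, total = 26*2+13 = 65; b=18
total+b = 65+18 = 83

83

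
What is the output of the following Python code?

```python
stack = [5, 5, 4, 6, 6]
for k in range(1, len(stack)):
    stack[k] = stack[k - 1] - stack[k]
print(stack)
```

k=1: stack[1] = 5-5 = 0 → [5, 0, 4, 6, 6]
k=2: stack[2] = 0-4 = -4 → [5, 0, -4, 6, 6]
k=3: stack[3] = (-4)-6 = -10 → [5, 0, -4, -10, 6]
k=4: stack[4] = (-10)-6 = -16 → [5, 0, -4, -10, -16]

[5, 0, -4, -10, -16]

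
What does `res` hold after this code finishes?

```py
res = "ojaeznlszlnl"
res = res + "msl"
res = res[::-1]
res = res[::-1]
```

'ojaeznlszlnlmsl'

+ 'msl' → 'ojaeznlszlnlmsl'
reverse → 'lsmlnlzslnzeajo'
reverse → 'ojaeznlszlnlmsl'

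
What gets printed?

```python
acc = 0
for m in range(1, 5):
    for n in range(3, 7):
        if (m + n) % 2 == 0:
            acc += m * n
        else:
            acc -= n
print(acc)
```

56

m=1,n=3: even sum, acc = 0+3 = 3
m=1,n=4: odd sum, acc = 3-4 = -1
m=1,n=5: even sum, acc = (-1)+5 = 4
m=1,n=6: odd sum, acc = 4-6 = -2
m=2,n=3: odd sum, acc = (-2)-3 = -5
m=2,n=4: even sum, acc = (-5)+8 = 3
m=2,n=5: odd sum, acc = 3-5 = -2
m=2,n=6: even sum, acc = (-2)+12 = 10
m=3,n=3: even sum, acc = 10+9 = 19
m=3,n=4: odd sum, acc = 19-4 = 15
m=3,n=5: even sum, acc = 15+15 = 30
m=3,n=6: odd sum, acc = 30-6 = 24
m=4,n=3: odd sum, acc = 24-3 = 21
m=4,n=4: even sum, acc = 21+16 = 37
m=4,n=5: odd sum, acc = 37-5 = 32
m=4,n=6: even sum, acc = 32+24 = 56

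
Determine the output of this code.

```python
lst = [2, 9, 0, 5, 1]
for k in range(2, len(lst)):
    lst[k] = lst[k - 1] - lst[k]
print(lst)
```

[2, 9, 9, 4, 3]

k=2: lst[2] = 9-0 = 9 → [2, 9, 9, 5, 1]
k=3: lst[3] = 9-5 = 4 → [2, 9, 9, 4, 1]
k=4: lst[4] = 4-1 = 3 → [2, 9, 9, 4, 3]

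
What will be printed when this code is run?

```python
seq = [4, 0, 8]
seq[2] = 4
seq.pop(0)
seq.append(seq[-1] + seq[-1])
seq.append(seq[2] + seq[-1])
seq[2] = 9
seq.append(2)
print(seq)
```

seq[2] = 4 → [4, 0, 4]
pop(0) removes 4 → [0, 4]
append seq[-1]+seq[-1] = 4+4 = 8 → [0, 4, 8]
append seq[2]+seq[-1] = 8+8 = 16 → [0, 4, 8, 16]
seq[2] = 9 → [0, 4, 9, 16]
append 2 → [0, 4, 9, 16, 2]

[0, 4, 9, 16, 2]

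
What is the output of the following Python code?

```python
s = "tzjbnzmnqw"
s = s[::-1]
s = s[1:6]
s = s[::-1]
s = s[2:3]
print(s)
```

reverse → 'wqnmznbjzt'
slice [1:6] → 'qnmzn'
reverse → 'nzmnq'
slice [2:3] → 'm'

m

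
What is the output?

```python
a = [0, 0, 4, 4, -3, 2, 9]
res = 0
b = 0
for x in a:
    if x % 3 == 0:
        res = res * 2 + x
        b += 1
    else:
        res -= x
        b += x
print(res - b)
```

-47

x=0: %3==0, res = 0*2+0 = 0; b=1
x=0: %3==0, res = 0*2+0 = 0; b=2
x=4: not %3==0, res = 0-4 = -4; b=6
x=4: not %3==0, res = (-4)-4 = -8; b=10
x=-3: %3==0, res = (-8)*2+(-3) = -19; b=11
x=2: not %3==0, res = (-19)-2 = -21; b=13
x=9: %3==0, res = (-21)*2+9 = -33; b=14
res-b = (-33)-14 = -47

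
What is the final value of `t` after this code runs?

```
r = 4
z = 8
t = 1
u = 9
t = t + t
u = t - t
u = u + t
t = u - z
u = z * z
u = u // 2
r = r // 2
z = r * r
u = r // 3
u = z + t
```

-6

t = 1+1 = 2
u = 2-2 = 0
u = 0+2 = 2
t = 2-8 = -6
u = 8*8 = 64
u = 64//2 = 32
r = 4//2 = 2
z = 2*2 = 4
u = 2//3 = 0
u = 4+(-6) = -2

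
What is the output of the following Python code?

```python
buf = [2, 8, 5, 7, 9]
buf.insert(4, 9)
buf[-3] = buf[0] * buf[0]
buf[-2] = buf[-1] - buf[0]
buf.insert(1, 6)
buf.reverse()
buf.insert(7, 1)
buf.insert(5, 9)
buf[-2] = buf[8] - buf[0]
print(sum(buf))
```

insert 9 at 4 → [2, 8, 5, 7, 9, 9]
buf[-3] = buf[0]*buf[0] = 2*2 = 4 → [2, 8, 5, 4, 9, 9]
buf[-2] = buf[-1]-buf[0] = 9-2 = 7 → [2, 8, 5, 4, 7, 9]
insert 6 at 1 → [2, 6, 8, 5, 4, 7, 9]
reverse → [9, 7, 4, 5, 8, 6, 2]
insert 1 at 7 → [9, 7, 4, 5, 8, 6, 2, 1]
insert 9 at 5 → [9, 7, 4, 5, 8, 9, 6, 2, 1]
buf[-2] = buf[8]-buf[0] = 1-9 = -8 → [9, 7, 4, 5, 8, 9, 6, -8, 1]
sum = 41

41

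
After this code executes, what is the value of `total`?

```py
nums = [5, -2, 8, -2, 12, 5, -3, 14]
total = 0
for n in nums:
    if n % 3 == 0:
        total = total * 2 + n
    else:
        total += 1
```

n=5: not %3==0, total = 0+1 = 1
n=-2: not %3==0, total = 1+1 = 2
n=8: not %3==0, total = 2+1 = 3
n=-2: not %3==0, total = 3+1 = 4
n=12: %3==0, total = 4*2+12 = 20
n=5: not %3==0, total = 20+1 = 21
n=-3: %3==0, total = 21*2+(-3) = 39
n=14: not %3==0, total = 39+1 = 40

40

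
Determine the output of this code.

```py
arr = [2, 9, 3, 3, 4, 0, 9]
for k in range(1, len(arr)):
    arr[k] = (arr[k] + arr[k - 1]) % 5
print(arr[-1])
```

k=1: arr[1] = (9+2)%5 = 1 → [2, 1, 3, 3, 4, 0, 9]
k=2: arr[2] = (3+1)%5 = 4 → [2, 1, 4, 3, 4, 0, 9]
k=3: arr[3] = (3+4)%5 = 2 → [2, 1, 4, 2, 4, 0, 9]
k=4: arr[4] = (4+2)%5 = 1 → [2, 1, 4, 2, 1, 0, 9]
k=5: arr[5] = (0+1)%5 = 1 → [2, 1, 4, 2, 1, 1, 9]
k=6: arr[6] = (9+1)%5 = 0 → [2, 1, 4, 2, 1, 1, 0]

0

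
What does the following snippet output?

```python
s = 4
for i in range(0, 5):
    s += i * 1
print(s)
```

i=0: s = 4+0*1 = 4
i=1: s = 4+1*1 = 5
i=2: s = 5+2*1 = 7
i=3: s = 7+3*1 = 10
i=4: s = 10+4*1 = 14

14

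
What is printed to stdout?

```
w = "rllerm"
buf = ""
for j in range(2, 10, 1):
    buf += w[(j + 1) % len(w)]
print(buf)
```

ermrller

j=2: add w[3]='e' → 'e'
j=3: add w[4]='r' → 'er'
j=4: add w[5]='m' → 'erm'
j=5: add w[0]='r' → 'ermr'
j=6: add w[1]='l' → 'ermrl'
j=7: add w[2]='l' → 'ermrll'
j=8: add w[3]='e' → 'ermrlle'
j=9: add w[4]='r' → 'ermrller'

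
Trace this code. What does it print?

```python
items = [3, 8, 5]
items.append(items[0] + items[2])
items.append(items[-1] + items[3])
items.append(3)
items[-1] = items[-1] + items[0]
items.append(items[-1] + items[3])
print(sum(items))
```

append items[0]+items[2] = 3+5 = 8 → [3, 8, 5, 8]
append items[-1]+items[3] = 8+8 = 16 → [3, 8, 5, 8, 16]
append 3 → [3, 8, 5, 8, 16, 3]
items[-1] = items[-1]+items[0] = 3+3 = 6 → [3, 8, 5, 8, 16, 6]
append items[-1]+items[3] = 6+8 = 14 → [3, 8, 5, 8, 16, 6, 14]
sum = 60

60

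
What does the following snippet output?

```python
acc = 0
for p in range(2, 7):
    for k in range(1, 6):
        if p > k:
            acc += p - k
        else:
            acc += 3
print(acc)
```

65

p=2,k=1: 2>1, acc = 0+1 = 1
p=2,k=2: not 2>2, acc = 1+3 = 4
p=2,k=3: not 2>3, acc = 4+3 = 7
p=2,k=4: not 2>4, acc = 7+3 = 10
p=2,k=5: not 2>5, acc = 10+3 = 13
p=3,k=1: 3>1, acc = 13+2 = 15
p=3,k=2: 3>2, acc = 15+1 = 16
p=3,k=3: not 3>3, acc = 16+3 = 19
p=3,k=4: not 3>4, acc = 19+3 = 22
p=3,k=5: not 3>5, acc = 22+3 = 25
p=4,k=1: 4>1, acc = 25+3 = 28
p=4,k=2: 4>2, acc = 28+2 = 30
p=4,k=3: 4>3, acc = 30+1 = 31
p=4,k=4: not 4>4, acc = 31+3 = 34
p=4,k=5: not 4>5, acc = 34+3 = 37
p=5,k=1: 5>1, acc = 37+4 = 41
p=5,k=2: 5>2, acc = 41+3 = 44
p=5,k=3: 5>3, acc = 44+2 = 46
p=5,k=4: 5>4, acc = 46+1 = 47
p=5,k=5: not 5>5, acc = 47+3 = 50
p=6,k=1: 6>1, acc = 50+5 = 55
p=6,k=2: 6>2, acc = 55+4 = 59
p=6,k=3: 6>3, acc = 59+3 = 62
p=6,k=4: 6>4, acc = 62+2 = 64
p=6,k=5: 6>5, acc = 64+1 = 65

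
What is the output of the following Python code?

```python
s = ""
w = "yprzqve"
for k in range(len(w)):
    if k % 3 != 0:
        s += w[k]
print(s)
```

k=0: skip
k=1: add 'p' → 'p'
k=2: add 'r' → 'pr'
k=3: skip
k=4: add 'q' → 'prq'
k=5: add 'v' → 'prqv'
k=6: skip

prqv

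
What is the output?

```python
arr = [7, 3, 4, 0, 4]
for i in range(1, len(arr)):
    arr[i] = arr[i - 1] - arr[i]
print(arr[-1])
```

-4

i=1: arr[1] = 7-3 = 4 → [7, 4, 4, 0, 4]
i=2: arr[2] = 4-4 = 0 → [7, 4, 0, 0, 4]
i=3: arr[3] = 0-0 = 0 → [7, 4, 0, 0, 4]
i=4: arr[4] = 0-4 = -4 → [7, 4, 0, 0, -4]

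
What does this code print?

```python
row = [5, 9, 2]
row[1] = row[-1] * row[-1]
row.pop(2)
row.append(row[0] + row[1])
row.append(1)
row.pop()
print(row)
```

[5, 4, 9]

row[1] = row[-1]*row[-1] = 2*2 = 4 → [5, 4, 2]
pop(2) removes 2 → [5, 4]
append row[0]+row[1] = 5+4 = 9 → [5, 4, 9]
append 1 → [5, 4, 9, 1]
pop() removes 1 → [5, 4, 9]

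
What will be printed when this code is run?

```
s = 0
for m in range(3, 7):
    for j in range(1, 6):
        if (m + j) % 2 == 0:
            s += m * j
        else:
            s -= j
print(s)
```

102

m=3,j=1: even sum, s = 0+3 = 3
m=3,j=2: odd sum, s = 3-2 = 1
m=3,j=3: even sum, s = 1+9 = 10
m=3,j=4: odd sum, s = 10-4 = 6
m=3,j=5: even sum, s = 6+15 = 21
m=4,j=1: odd sum, s = 21-1 = 20
m=4,j=2: even sum, s = 20+8 = 28
m=4,j=3: odd sum, s = 28-3 = 25
m=4,j=4: even sum, s = 25+16 = 41
m=4,j=5: odd sum, s = 41-5 = 36
m=5,j=1: even sum, s = 36+5 = 41
m=5,j=2: odd sum, s = 41-2 = 39
m=5,j=3: even sum, s = 39+15 = 54
m=5,j=4: odd sum, s = 54-4 = 50
m=5,j=5: even sum, s = 50+25 = 75
m=6,j=1: odd sum, s = 75-1 = 74
m=6,j=2: even sum, s = 74+12 = 86
m=6,j=3: odd sum, s = 86-3 = 83
m=6,j=4: even sum, s = 83+24 = 107
m=6,j=5: odd sum, s = 107-5 = 102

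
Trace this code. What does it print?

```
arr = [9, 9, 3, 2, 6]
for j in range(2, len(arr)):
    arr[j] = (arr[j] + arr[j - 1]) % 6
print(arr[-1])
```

j=2: arr[2] = (3+9)%6 = 0 → [9, 9, 0, 2, 6]
j=3: arr[3] = (2+0)%6 = 2 → [9, 9, 0, 2, 6]
j=4: arr[4] = (6+2)%6 = 2 → [9, 9, 0, 2, 2]

2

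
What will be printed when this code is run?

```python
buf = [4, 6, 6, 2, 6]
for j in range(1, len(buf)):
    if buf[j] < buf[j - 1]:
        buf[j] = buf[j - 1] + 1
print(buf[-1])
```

j=1: 6>=4, unchanged → [4, 6, 6, 2, 6]
j=2: 6>=6, unchanged → [4, 6, 6, 2, 6]
j=3: 2<6, buf[3] = 6+1 = 7 → [4, 6, 6, 7, 6]
j=4: 6<7, buf[4] = 7+1 = 8 → [4, 6, 6, 7, 8]

8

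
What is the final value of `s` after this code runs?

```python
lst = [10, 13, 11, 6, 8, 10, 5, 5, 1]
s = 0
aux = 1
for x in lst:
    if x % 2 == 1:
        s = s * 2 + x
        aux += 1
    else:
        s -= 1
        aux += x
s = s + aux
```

x=10: not odd, s = 0-1 = -1; aux=11
x=13: odd, s = (-1)*2+13 = 11; aux=12
x=11: odd, s = 11*2+11 = 33; aux=13
x=6: not odd, s = 33-1 = 32; aux=19
x=8: not odd, s = 32-1 = 31; aux=27
x=10: not odd, s = 31-1 = 30; aux=37
x=5: odd, s = 30*2+5 = 65; aux=38
x=5: odd, s = 65*2+5 = 135; aux=39
x=1: odd, s = 135*2+1 = 271; aux=40
s+aux = 271+40 = 311

311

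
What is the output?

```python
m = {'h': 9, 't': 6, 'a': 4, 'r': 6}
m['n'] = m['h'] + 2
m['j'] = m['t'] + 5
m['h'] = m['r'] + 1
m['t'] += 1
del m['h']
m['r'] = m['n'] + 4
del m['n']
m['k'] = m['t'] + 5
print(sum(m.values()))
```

m['n'] = m['h']+2 = 11 → {'h': 9, 't': 6, 'a': 4, 'r': 6, 'n': 11}
m['j'] = m['t']+5 = 11 → {'h': 9, 't': 6, 'a': 4, 'r': 6, 'n': 11, 'j': 11}
m['h'] = m['r']+1 = 7 → {'h': 7, 't': 6, 'a': 4, 'r': 6, 'n': 11, 'j': 11}
m['t'] = 6+1 = 7 → {'h': 7, 't': 7, 'a': 4, 'r': 6, 'n': 11, 'j': 11}
del 'h' → {'t': 7, 'a': 4, 'r': 6, 'n': 11, 'j': 11}
m['r'] = m['n']+4 = 15 → {'t': 7, 'a': 4, 'r': 15, 'n': 11, 'j': 11}
del 'n' → {'t': 7, 'a': 4, 'r': 15, 'j': 11}
m['k'] = m['t']+5 = 12 → {'t': 7, 'a': 4, 'r': 15, 'j': 11, 'k': 12}
sum of values = 49

49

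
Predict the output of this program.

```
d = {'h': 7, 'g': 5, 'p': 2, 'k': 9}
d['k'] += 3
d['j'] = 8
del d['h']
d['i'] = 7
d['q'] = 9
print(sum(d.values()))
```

d['k'] = 9+3 = 12 → {'h': 7, 'g': 5, 'p': 2, 'k': 12}
d['j'] = 8 → {'h': 7, 'g': 5, 'p': 2, 'k': 12, 'j': 8}
del 'h' → {'g': 5, 'p': 2, 'k': 12, 'j': 8}
d['i'] = 7 → {'g': 5, 'p': 2, 'k': 12, 'j': 8, 'i': 7}
d['q'] = 9 → {'g': 5, 'p': 2, 'k': 12, 'j': 8, 'i': 7, 'q': 9}
sum of values = 43

43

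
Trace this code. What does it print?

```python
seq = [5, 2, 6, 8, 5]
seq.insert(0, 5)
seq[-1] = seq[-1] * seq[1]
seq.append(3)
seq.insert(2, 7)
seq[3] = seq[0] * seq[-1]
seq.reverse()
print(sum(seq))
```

74

insert 5 at 0 → [5, 5, 2, 6, 8, 5]
seq[-1] = seq[-1]*seq[1] = 5*5 = 25 → [5, 5, 2, 6, 8, 25]
append 3 → [5, 5, 2, 6, 8, 25, 3]
insert 7 at 2 → [5, 5, 7, 2, 6, 8, 25, 3]
seq[3] = seq[0]*seq[-1] = 5*3 = 15 → [5, 5, 7, 15, 6, 8, 25, 3]
reverse → [3, 25, 8, 6, 15, 7, 5, 5]
sum = 74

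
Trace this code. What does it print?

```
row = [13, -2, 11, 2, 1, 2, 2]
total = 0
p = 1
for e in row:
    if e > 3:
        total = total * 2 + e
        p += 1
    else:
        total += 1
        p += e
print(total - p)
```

35

e=13: >3, total = 0*2+13 = 13; p=2
e=-2: not >3, total = 13+1 = 14; p=0
e=11: >3, total = 14*2+11 = 39; p=1
e=2: not >3, total = 39+1 = 40; p=3
e=1: not >3, total = 40+1 = 41; p=4
e=2: not >3, total = 41+1 = 42; p=6
e=2: not >3, total = 42+1 = 43; p=8
total-p = 43-8 = 35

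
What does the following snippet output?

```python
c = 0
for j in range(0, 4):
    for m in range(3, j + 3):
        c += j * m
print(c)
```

53

j=1,m=3: c = 0+3 = 3
j=2,m=3: c = 3+6 = 9
j=2,m=4: c = 9+8 = 17
j=3,m=3: c = 17+9 = 26
j=3,m=4: c = 26+12 = 38
j=3,m=5: c = 38+15 = 53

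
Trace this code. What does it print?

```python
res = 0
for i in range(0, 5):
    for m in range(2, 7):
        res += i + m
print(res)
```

i=0,m=2: res = 0+2 = 2
i=0,m=3: res = 2+3 = 5
i=0,m=4: res = 5+4 = 9
i=0,m=5: res = 9+5 = 14
i=0,m=6: res = 14+6 = 20
i=1,m=2: res = 20+3 = 23
i=1,m=3: res = 23+4 = 27
i=1,m=4: res = 27+5 = 32
i=1,m=5: res = 32+6 = 38
i=1,m=6: res = 38+7 = 45
i=2,m=2: res = 45+4 = 49
i=2,m=3: res = 49+5 = 54
i=2,m=4: res = 54+6 = 60
i=2,m=5: res = 60+7 = 67
i=2,m=6: res = 67+8 = 75
i=3,m=2: res = 75+5 = 80
i=3,m=3: res = 80+6 = 86
i=3,m=4: res = 86+7 = 93
i=3,m=5: res = 93+8 = 101
i=3,m=6: res = 101+9 = 110
i=4,m=2: res = 110+6 = 116
i=4,m=3: res = 116+7 = 123
i=4,m=4: res = 123+8 = 131
i=4,m=5: res = 131+9 = 140
i=4,m=6: res = 140+10 = 150

150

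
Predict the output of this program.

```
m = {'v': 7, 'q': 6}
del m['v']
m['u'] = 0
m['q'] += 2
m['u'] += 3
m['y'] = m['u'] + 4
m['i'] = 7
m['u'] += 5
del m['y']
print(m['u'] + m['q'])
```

16

del 'v' → {'q': 6}
m['u'] = 0 → {'q': 6, 'u': 0}
m['q'] = 6+2 = 8 → {'q': 8, 'u': 0}
m['u'] = 0+3 = 3 → {'q': 8, 'u': 3}
m['y'] = m['u']+4 = 7 → {'q': 8, 'u': 3, 'y': 7}
m['i'] = 7 → {'q': 8, 'u': 3, 'y': 7, 'i': 7}
m['u'] = 3+5 = 8 → {'q': 8, 'u': 8, 'y': 7, 'i': 7}
del 'y' → {'q': 8, 'u': 8, 'i': 7}
m['u']+m['q'] = 8+8 = 16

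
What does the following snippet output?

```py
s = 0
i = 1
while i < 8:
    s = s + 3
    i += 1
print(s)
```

21

i=1: s = 0+3 = 3
i=2: s = 3+3 = 6
i=3: s = 6+3 = 9
i=4: s = 9+3 = 12
i=5: s = 12+3 = 15
i=6: s = 15+3 = 18
i=7: s = 18+3 = 21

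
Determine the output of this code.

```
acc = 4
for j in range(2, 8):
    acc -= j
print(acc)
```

j=2: acc = 4-2 = 2
j=3: acc = 2-3 = -1
j=4: acc = (-1)-4 = -5
j=5: acc = (-5)-5 = -10
j=6: acc = (-10)-6 = -16
j=7: acc = (-16)-7 = -23

-23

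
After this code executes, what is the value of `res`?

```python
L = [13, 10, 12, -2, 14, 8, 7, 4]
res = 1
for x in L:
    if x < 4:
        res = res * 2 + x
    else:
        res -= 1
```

-10

x=13: not <4, res = 1-1 = 0
x=10: not <4, res = 0-1 = -1
x=12: not <4, res = (-1)-1 = -2
x=-2: <4, res = (-2)*2+(-2) = -6
x=14: not <4, res = (-6)-1 = -7
x=8: not <4, res = (-7)-1 = -8
x=7: not <4, res = (-8)-1 = -9
x=4: not <4, res = (-9)-1 = -10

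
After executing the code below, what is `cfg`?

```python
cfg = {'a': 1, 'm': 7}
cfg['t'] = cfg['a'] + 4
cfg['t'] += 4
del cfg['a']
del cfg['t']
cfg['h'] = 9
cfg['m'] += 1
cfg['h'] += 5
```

{'m': 8, 'h': 14}

cfg['t'] = cfg['a']+4 = 5 → {'a': 1, 'm': 7, 't': 5}
cfg['t'] = 5+4 = 9 → {'a': 1, 'm': 7, 't': 9}
del 'a' → {'m': 7, 't': 9}
del 't' → {'m': 7}
cfg['h'] = 9 → {'m': 7, 'h': 9}
cfg['m'] = 7+1 = 8 → {'m': 8, 'h': 9}
cfg['h'] = 9+5 = 14 → {'m': 8, 'h': 14}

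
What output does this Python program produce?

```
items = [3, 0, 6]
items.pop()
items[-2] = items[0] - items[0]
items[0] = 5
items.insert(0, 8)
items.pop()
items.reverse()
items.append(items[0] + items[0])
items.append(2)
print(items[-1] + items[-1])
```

pop() removes 6 → [3, 0]
items[-2] = items[0]-items[0] = 3-3 = 0 → [0, 0]
items[0] = 5 → [5, 0]
insert 8 at 0 → [8, 5, 0]
pop() removes 0 → [8, 5]
reverse → [5, 8]
append items[0]+items[0] = 5+5 = 10 → [5, 8, 10]
append 2 → [5, 8, 10, 2]
items[-1]+items[-1] = 2+2 = 4

4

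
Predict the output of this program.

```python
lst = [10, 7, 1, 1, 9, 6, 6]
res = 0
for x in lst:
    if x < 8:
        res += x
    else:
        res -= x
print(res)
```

x=10: not <8, res = 0-10 = -10
x=7: <8, res = (-10)+7 = -3
x=1: <8, res = (-3)+1 = -2
x=1: <8, res = (-2)+1 = -1
x=9: not <8, res = (-1)-9 = -10
x=6: <8, res = (-10)+6 = -4
x=6: <8, res = (-4)+6 = 2

2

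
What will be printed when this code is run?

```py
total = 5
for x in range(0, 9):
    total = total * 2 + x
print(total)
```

3062

x=0: total = 5*2+0 = 10
x=1: total = 10*2+1 = 21
x=2: total = 21*2+2 = 44
x=3: total = 44*2+3 = 91
x=4: total = 91*2+4 = 186
x=5: total = 186*2+5 = 377
x=6: total = 377*2+6 = 760
x=7: total = 760*2+7 = 1527
x=8: total = 1527*2+8 = 3062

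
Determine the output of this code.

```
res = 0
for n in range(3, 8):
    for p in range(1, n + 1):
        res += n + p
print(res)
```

215

n=3,p=1: res = 0+4 = 4
n=3,p=2: res = 4+5 = 9
n=3,p=3: res = 9+6 = 15
n=4,p=1: res = 15+5 = 20
n=4,p=2: res = 20+6 = 26
n=4,p=3: res = 26+7 = 33
n=4,p=4: res = 33+8 = 41
n=5,p=1: res = 41+6 = 47
n=5,p=2: res = 47+7 = 54
n=5,p=3: res = 54+8 = 62
n=5,p=4: res = 62+9 = 71
n=5,p=5: res = 71+10 = 81
n=6,p=1: res = 81+7 = 88
n=6,p=2: res = 88+8 = 96
n=6,p=3: res = 96+9 = 105
n=6,p=4: res = 105+10 = 115
n=6,p=5: res = 115+11 = 126
n=6,p=6: res = 126+12 = 138
n=7,p=1: res = 138+8 = 146
n=7,p=2: res = 146+9 = 155
n=7,p=3: res = 155+10 = 165
n=7,p=4: res = 165+11 = 176
n=7,p=5: res = 176+12 = 188
n=7,p=6: res = 188+13 = 201
n=7,p=7: res = 201+14 = 215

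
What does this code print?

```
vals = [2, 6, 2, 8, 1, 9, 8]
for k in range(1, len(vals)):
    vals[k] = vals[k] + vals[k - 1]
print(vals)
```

k=1: vals[1] = 6+2 = 8 → [2, 8, 2, 8, 1, 9, 8]
k=2: vals[2] = 2+8 = 10 → [2, 8, 10, 8, 1, 9, 8]
k=3: vals[3] = 8+10 = 18 → [2, 8, 10, 18, 1, 9, 8]
k=4: vals[4] = 1+18 = 19 → [2, 8, 10, 18, 19, 9, 8]
k=5: vals[5] = 9+19 = 28 → [2, 8, 10, 18, 19, 28, 8]
k=6: vals[6] = 8+28 = 36 → [2, 8, 10, 18, 19, 28, 36]

[2, 8, 10, 18, 19, 28, 36]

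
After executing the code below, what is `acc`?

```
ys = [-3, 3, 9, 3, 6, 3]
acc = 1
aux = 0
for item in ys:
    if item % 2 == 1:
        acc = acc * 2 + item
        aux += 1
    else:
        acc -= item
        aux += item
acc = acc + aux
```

item=-3: odd, acc = 1*2+(-3) = -1; aux=1
item=3: odd, acc = (-1)*2+3 = 1; aux=2
item=9: odd, acc = 1*2+9 = 11; aux=3
item=3: odd, acc = 11*2+3 = 25; aux=4
item=6: not odd, acc = 25-6 = 19; aux=10
item=3: odd, acc = 19*2+3 = 41; aux=11
acc+aux = 41+11 = 52

52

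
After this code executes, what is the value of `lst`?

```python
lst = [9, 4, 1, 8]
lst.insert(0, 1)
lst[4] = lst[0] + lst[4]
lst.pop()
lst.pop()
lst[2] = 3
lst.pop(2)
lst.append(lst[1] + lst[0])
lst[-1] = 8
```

insert 1 at 0 → [1, 9, 4, 1, 8]
lst[4] = lst[0]+lst[4] = 1+8 = 9 → [1, 9, 4, 1, 9]
pop() removes 9 → [1, 9, 4, 1]
pop() removes 1 → [1, 9, 4]
lst[2] = 3 → [1, 9, 3]
pop(2) removes 3 → [1, 9]
append lst[1]+lst[0] = 9+1 = 10 → [1, 9, 10]
lst[-1] = 8 → [1, 9, 8]

[1, 9, 8]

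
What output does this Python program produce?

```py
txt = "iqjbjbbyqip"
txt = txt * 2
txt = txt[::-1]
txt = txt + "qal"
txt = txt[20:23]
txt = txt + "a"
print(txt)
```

qiqa

repeat ×2 → 'iqjbjbbyqipiqjbjbbyqip'
reverse → 'piqybbjbjqipiqybbjbjqi'
+ 'qal' → 'piqybbjbjqipiqybbjbjqiqal'
slice [20:23] → 'qiq'
+ 'a' → 'qiqa'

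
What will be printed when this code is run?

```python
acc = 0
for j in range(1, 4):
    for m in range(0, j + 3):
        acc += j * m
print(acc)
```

71

j=1,m=0: acc = 0+0 = 0
j=1,m=1: acc = 0+1 = 1
j=1,m=2: acc = 1+2 = 3
j=1,m=3: acc = 3+3 = 6
j=2,m=0: acc = 6+0 = 6
j=2,m=1: acc = 6+2 = 8
j=2,m=2: acc = 8+4 = 12
j=2,m=3: acc = 12+6 = 18
j=2,m=4: acc = 18+8 = 26
j=3,m=0: acc = 26+0 = 26
j=3,m=1: acc = 26+3 = 29
j=3,m=2: acc = 29+6 = 35
j=3,m=3: acc = 35+9 = 44
j=3,m=4: acc = 44+12 = 56
j=3,m=5: acc = 56+15 = 71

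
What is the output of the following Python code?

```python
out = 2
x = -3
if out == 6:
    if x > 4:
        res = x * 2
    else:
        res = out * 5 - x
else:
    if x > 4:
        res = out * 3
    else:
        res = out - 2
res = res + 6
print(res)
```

6

out=2, x=-3
out == 6 is False; x > 4 is False
→ res = out - 2 = 0
res = 0+6 = 6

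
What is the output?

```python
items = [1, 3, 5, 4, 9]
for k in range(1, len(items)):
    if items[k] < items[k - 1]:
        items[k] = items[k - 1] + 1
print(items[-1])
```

k=1: 3>=1, unchanged → [1, 3, 5, 4, 9]
k=2: 5>=3, unchanged → [1, 3, 5, 4, 9]
k=3: 4<5, items[3] = 5+1 = 6 → [1, 3, 5, 6, 9]
k=4: 9>=6, unchanged → [1, 3, 5, 6, 9]

9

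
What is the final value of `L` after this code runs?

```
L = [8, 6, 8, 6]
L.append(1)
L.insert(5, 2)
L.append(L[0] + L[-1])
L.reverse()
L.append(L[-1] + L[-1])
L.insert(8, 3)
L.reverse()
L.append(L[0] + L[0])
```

[3, 16, 8, 6, 8, 6, 1, 2, 10, 6]

append 1 → [8, 6, 8, 6, 1]
insert 2 at 5 → [8, 6, 8, 6, 1, 2]
append L[0]+L[-1] = 8+2 = 10 → [8, 6, 8, 6, 1, 2, 10]
reverse → [10, 2, 1, 6, 8, 6, 8]
append L[-1]+L[-1] = 8+8 = 16 → [10, 2, 1, 6, 8, 6, 8, 16]
insert 3 at 8 → [10, 2, 1, 6, 8, 6, 8, 16, 3]
reverse → [3, 16, 8, 6, 8, 6, 1, 2, 10]
append L[0]+L[0] = 3+3 = 6 → [3, 16, 8, 6, 8, 6, 1, 2, 10, 6]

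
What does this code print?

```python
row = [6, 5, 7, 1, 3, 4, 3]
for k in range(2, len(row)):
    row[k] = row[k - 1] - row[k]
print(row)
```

[6, 5, -2, -3, -6, -10, -13]

k=2: row[2] = 5-7 = -2 → [6, 5, -2, 1, 3, 4, 3]
k=3: row[3] = (-2)-1 = -3 → [6, 5, -2, -3, 3, 4, 3]
k=4: row[4] = (-3)-3 = -6 → [6, 5, -2, -3, -6, 4, 3]
k=5: row[5] = (-6)-4 = -10 → [6, 5, -2, -3, -6, -10, 3]
k=6: row[6] = (-10)-3 = -13 → [6, 5, -2, -3, -6, -10, -13]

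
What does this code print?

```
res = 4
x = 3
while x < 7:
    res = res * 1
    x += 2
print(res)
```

4

x=3: res = 4*1 = 4
x=5: res = 4*1 = 4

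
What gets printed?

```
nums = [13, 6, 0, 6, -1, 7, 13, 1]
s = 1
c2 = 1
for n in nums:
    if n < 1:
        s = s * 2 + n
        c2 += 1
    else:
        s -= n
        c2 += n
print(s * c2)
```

-5194

n=13: not <1, s = 1-13 = -12; c2=14
n=6: not <1, s = (-12)-6 = -18; c2=20
n=0: <1, s = (-18)*2+0 = -36; c2=21
n=6: not <1, s = (-36)-6 = -42; c2=27
n=-1: <1, s = (-42)*2+(-1) = -85; c2=28
n=7: not <1, s = (-85)-7 = -92; c2=35
n=13: not <1, s = (-92)-13 = -105; c2=48
n=1: not <1, s = (-105)-1 = -106; c2=49
s*c2 = (-106)*49 = -5194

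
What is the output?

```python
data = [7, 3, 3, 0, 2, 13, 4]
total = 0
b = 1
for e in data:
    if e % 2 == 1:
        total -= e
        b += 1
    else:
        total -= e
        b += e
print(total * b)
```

e=7: odd, total = 0-7 = -7; b=2
e=3: odd, total = (-7)-3 = -10; b=3
e=3: odd, total = (-10)-3 = -13; b=4
e=0: not odd, total = (-13)-0 = -13; b=4
e=2: not odd, total = (-13)-2 = -15; b=6
e=13: odd, total = (-15)-13 = -28; b=7
e=4: not odd, total = (-28)-4 = -32; b=11
total*b = (-32)*11 = -352

-352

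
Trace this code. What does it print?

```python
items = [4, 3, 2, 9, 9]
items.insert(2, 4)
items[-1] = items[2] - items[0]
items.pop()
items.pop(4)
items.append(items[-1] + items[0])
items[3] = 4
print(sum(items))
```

insert 4 at 2 → [4, 3, 4, 2, 9, 9]
items[-1] = items[2]-items[0] = 4-4 = 0 → [4, 3, 4, 2, 9, 0]
pop() removes 0 → [4, 3, 4, 2, 9]
pop(4) removes 9 → [4, 3, 4, 2]
append items[-1]+items[0] = 2+4 = 6 → [4, 3, 4, 2, 6]
items[3] = 4 → [4, 3, 4, 4, 6]
sum = 21

21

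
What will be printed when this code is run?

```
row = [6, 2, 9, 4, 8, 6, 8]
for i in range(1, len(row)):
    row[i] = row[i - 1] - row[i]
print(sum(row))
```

i=1: row[1] = 6-2 = 4 → [6, 4, 9, 4, 8, 6, 8]
i=2: row[2] = 4-9 = -5 → [6, 4, -5, 4, 8, 6, 8]
i=3: row[3] = (-5)-4 = -9 → [6, 4, -5, -9, 8, 6, 8]
i=4: row[4] = (-9)-8 = -17 → [6, 4, -5, -9, -17, 6, 8]
i=5: row[5] = (-17)-6 = -23 → [6, 4, -5, -9, -17, -23, 8]
i=6: row[6] = (-23)-8 = -31 → [6, 4, -5, -9, -17, -23, -31]
sum = -75

-75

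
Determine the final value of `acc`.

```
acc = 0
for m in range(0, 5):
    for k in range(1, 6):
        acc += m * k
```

m=0,k=1: acc = 0+0 = 0
m=0,k=2: acc = 0+0 = 0
m=0,k=3: acc = 0+0 = 0
m=0,k=4: acc = 0+0 = 0
m=0,k=5: acc = 0+0 = 0
m=1,k=1: acc = 0+1 = 1
m=1,k=2: acc = 1+2 = 3
m=1,k=3: acc = 3+3 = 6
m=1,k=4: acc = 6+4 = 10
m=1,k=5: acc = 10+5 = 15
m=2,k=1: acc = 15+2 = 17
m=2,k=2: acc = 17+4 = 21
m=2,k=3: acc = 21+6 = 27
m=2,k=4: acc = 27+8 = 35
m=2,k=5: acc = 35+10 = 45
m=3,k=1: acc = 45+3 = 48
m=3,k=2: acc = 48+6 = 54
m=3,k=3: acc = 54+9 = 63
m=3,k=4: acc = 63+12 = 75
m=3,k=5: acc = 75+15 = 90
m=4,k=1: acc = 90+4 = 94
m=4,k=2: acc = 94+8 = 102
m=4,k=3: acc = 102+12 = 114
m=4,k=4: acc = 114+16 = 130
m=4,k=5: acc = 130+20 = 150

150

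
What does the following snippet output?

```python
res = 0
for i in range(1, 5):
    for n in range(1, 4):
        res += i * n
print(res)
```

i=1,n=1: res = 0+1 = 1
i=1,n=2: res = 1+2 = 3
i=1,n=3: res = 3+3 = 6
i=2,n=1: res = 6+2 = 8
i=2,n=2: res = 8+4 = 12
i=2,n=3: res = 12+6 = 18
i=3,n=1: res = 18+3 = 21
i=3,n=2: res = 21+6 = 27
i=3,n=3: res = 27+9 = 36
i=4,n=1: res = 36+4 = 40
i=4,n=2: res = 40+8 = 48
i=4,n=3: res = 48+12 = 60

60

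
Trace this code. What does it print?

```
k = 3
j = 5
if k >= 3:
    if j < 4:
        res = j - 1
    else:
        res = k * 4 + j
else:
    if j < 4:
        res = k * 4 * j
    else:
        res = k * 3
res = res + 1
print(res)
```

k=3, j=5
k >= 3 is True; j < 4 is False
→ res = k * 4 + j = 17
res = 17+1 = 18

18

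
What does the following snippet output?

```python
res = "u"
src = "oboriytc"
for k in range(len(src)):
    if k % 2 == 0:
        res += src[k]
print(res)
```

uooit

k=0: add 'o' → 'uo'
k=1: skip
k=2: add 'o' → 'uoo'
k=3: skip
k=4: add 'i' → 'uooi'
k=5: skip
k=6: add 't' → 'uooit'
k=7: skip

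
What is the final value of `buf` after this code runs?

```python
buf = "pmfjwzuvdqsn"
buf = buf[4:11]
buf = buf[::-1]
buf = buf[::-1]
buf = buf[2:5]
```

'uvd'

slice [4:11] → 'wzuvdqs'
reverse → 'sqdvuzw'
reverse → 'wzuvdqs'
slice [2:5] → 'uvd'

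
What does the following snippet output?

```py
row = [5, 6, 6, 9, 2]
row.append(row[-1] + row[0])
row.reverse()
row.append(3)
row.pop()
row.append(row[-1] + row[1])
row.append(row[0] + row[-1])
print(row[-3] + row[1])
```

append row[-1]+row[0] = 2+5 = 7 → [5, 6, 6, 9, 2, 7]
reverse → [7, 2, 9, 6, 6, 5]
append 3 → [7, 2, 9, 6, 6, 5, 3]
pop() removes 3 → [7, 2, 9, 6, 6, 5]
append row[-1]+row[1] = 5+2 = 7 → [7, 2, 9, 6, 6, 5, 7]
append row[0]+row[-1] = 7+7 = 14 → [7, 2, 9, 6, 6, 5, 7, 14]
row[-3]+row[1] = 5+2 = 7

7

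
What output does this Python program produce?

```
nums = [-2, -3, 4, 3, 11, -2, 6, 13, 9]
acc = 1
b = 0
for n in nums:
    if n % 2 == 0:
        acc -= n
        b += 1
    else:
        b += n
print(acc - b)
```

n=-2: even, acc = 1-(-2) = 3; b=1
n=-3: not even; b=-2
n=4: even, acc = 3-4 = -1; b=-1
n=3: not even; b=2
n=11: not even; b=13
n=-2: even, acc = (-1)-(-2) = 1; b=14
n=6: even, acc = 1-6 = -5; b=15
n=13: not even; b=28
n=9: not even; b=37
acc-b = (-5)-37 = -42

-42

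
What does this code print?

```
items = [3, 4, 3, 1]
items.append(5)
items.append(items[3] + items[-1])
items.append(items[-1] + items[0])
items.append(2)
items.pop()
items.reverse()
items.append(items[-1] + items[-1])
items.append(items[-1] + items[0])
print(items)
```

append 5 → [3, 4, 3, 1, 5]
append items[3]+items[-1] = 1+5 = 6 → [3, 4, 3, 1, 5, 6]
append items[-1]+items[0] = 6+3 = 9 → [3, 4, 3, 1, 5, 6, 9]
append 2 → [3, 4, 3, 1, 5, 6, 9, 2]
pop() removes 2 → [3, 4, 3, 1, 5, 6, 9]
reverse → [9, 6, 5, 1, 3, 4, 3]
append items[-1]+items[-1] = 3+3 = 6 → [9, 6, 5, 1, 3, 4, 3, 6]
append items[-1]+items[0] = 6+9 = 15 → [9, 6, 5, 1, 3, 4, 3, 6, 15]

[9, 6, 5, 1, 3, 4, 3, 6, 15]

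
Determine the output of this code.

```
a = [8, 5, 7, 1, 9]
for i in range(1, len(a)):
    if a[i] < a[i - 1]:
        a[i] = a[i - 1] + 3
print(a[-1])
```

i=1: 5<8, a[1] = 8+3 = 11 → [8, 11, 7, 1, 9]
i=2: 7<11, a[2] = 11+3 = 14 → [8, 11, 14, 1, 9]
i=3: 1<14, a[3] = 14+3 = 17 → [8, 11, 14, 17, 9]
i=4: 9<17, a[4] = 17+3 = 20 → [8, 11, 14, 17, 20]

20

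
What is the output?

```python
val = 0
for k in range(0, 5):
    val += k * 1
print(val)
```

k=0: val = 0+0*1 = 0
k=1: val = 0+1*1 = 1
k=2: val = 1+2*1 = 3
k=3: val = 3+3*1 = 6
k=4: val = 6+4*1 = 10

10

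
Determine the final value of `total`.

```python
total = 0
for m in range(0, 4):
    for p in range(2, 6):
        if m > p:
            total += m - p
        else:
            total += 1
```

m=0,p=2: not 0>2, total = 0+1 = 1
m=0,p=3: not 0>3, total = 1+1 = 2
m=0,p=4: not 0>4, total = 2+1 = 3
m=0,p=5: not 0>5, total = 3+1 = 4
m=1,p=2: not 1>2, total = 4+1 = 5
m=1,p=3: not 1>3, total = 5+1 = 6
m=1,p=4: not 1>4, total = 6+1 = 7
m=1,p=5: not 1>5, total = 7+1 = 8
m=2,p=2: not 2>2, total = 8+1 = 9
m=2,p=3: not 2>3, total = 9+1 = 10
m=2,p=4: not 2>4, total = 10+1 = 11
m=2,p=5: not 2>5, total = 11+1 = 12
m=3,p=2: 3>2, total = 12+1 = 13
m=3,p=3: not 3>3, total = 13+1 = 14
m=3,p=4: not 3>4, total = 14+1 = 15
m=3,p=5: not 3>5, total = 15+1 = 16

16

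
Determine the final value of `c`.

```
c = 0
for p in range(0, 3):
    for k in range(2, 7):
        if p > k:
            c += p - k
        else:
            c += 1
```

15

p=0,k=2: not 0>2, c = 0+1 = 1
p=0,k=3: not 0>3, c = 1+1 = 2
p=0,k=4: not 0>4, c = 2+1 = 3
p=0,k=5: not 0>5, c = 3+1 = 4
p=0,k=6: not 0>6, c = 4+1 = 5
p=1,k=2: not 1>2, c = 5+1 = 6
p=1,k=3: not 1>3, c = 6+1 = 7
p=1,k=4: not 1>4, c = 7+1 = 8
p=1,k=5: not 1>5, c = 8+1 = 9
p=1,k=6: not 1>6, c = 9+1 = 10
p=2,k=2: not 2>2, c = 10+1 = 11
p=2,k=3: not 2>3, c = 11+1 = 12
p=2,k=4: not 2>4, c = 12+1 = 13
p=2,k=5: not 2>5, c = 13+1 = 14
p=2,k=6: not 2>6, c = 14+1 = 15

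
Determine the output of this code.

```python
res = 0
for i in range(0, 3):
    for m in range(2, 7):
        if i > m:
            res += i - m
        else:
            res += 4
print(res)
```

i=0,m=2: not 0>2, res = 0+4 = 4
i=0,m=3: not 0>3, res = 4+4 = 8
i=0,m=4: not 0>4, res = 8+4 = 12
i=0,m=5: not 0>5, res = 12+4 = 16
i=0,m=6: not 0>6, res = 16+4 = 20
i=1,m=2: not 1>2, res = 20+4 = 24
i=1,m=3: not 1>3, res = 24+4 = 28
i=1,m=4: not 1>4, res = 28+4 = 32
i=1,m=5: not 1>5, res = 32+4 = 36
i=1,m=6: not 1>6, res = 36+4 = 40
i=2,m=2: not 2>2, res = 40+4 = 44
i=2,m=3: not 2>3, res = 44+4 = 48
i=2,m=4: not 2>4, res = 48+4 = 52
i=2,m=5: not 2>5, res = 52+4 = 56
i=2,m=6: not 2>6, res = 56+4 = 60

60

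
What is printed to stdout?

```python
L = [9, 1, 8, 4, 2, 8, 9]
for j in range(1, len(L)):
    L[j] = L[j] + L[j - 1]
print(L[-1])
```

j=1: L[1] = 1+9 = 10 → [9, 10, 8, 4, 2, 8, 9]
j=2: L[2] = 8+10 = 18 → [9, 10, 18, 4, 2, 8, 9]
j=3: L[3] = 4+18 = 22 → [9, 10, 18, 22, 2, 8, 9]
j=4: L[4] = 2+22 = 24 → [9, 10, 18, 22, 24, 8, 9]
j=5: L[5] = 8+24 = 32 → [9, 10, 18, 22, 24, 32, 9]
j=6: L[6] = 9+32 = 41 → [9, 10, 18, 22, 24, 32, 41]

41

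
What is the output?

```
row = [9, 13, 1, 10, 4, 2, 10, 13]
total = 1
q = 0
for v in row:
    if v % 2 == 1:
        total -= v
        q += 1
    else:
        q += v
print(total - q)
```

v=9: odd, total = 1-9 = -8; q=1
v=13: odd, total = (-8)-13 = -21; q=2
v=1: odd, total = (-21)-1 = -22; q=3
v=10: not odd; q=13
v=4: not odd; q=17
v=2: not odd; q=19
v=10: not odd; q=29
v=13: odd, total = (-22)-13 = -35; q=30
total-q = (-35)-30 = -65

-65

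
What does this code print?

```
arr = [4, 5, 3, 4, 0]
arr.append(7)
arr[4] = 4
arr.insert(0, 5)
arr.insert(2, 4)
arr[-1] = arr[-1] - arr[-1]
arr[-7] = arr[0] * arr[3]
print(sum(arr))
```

50

append 7 → [4, 5, 3, 4, 0, 7]
arr[4] = 4 → [4, 5, 3, 4, 4, 7]
insert 5 at 0 → [5, 4, 5, 3, 4, 4, 7]
insert 4 at 2 → [5, 4, 4, 5, 3, 4, 4, 7]
arr[-1] = arr[-1]-arr[-1] = 7-7 = 0 → [5, 4, 4, 5, 3, 4, 4, 0]
arr[-7] = arr[0]*arr[3] = 5*5 = 25 → [5, 25, 4, 5, 3, 4, 4, 0]
sum = 50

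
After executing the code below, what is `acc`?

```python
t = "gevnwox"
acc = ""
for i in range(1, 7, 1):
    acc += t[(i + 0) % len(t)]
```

i=1: add t[1]='e' → 'e'
i=2: add t[2]='v' → 'ev'
i=3: add t[3]='n' → 'evn'
i=4: add t[4]='w' → 'evnw'
i=5: add t[5]='o' → 'evnwo'
i=6: add t[6]='x' → 'evnwox'

'evnwox'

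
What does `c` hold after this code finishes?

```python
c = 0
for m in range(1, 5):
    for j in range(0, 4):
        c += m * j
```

m=1,j=0: c = 0+0 = 0
m=1,j=1: c = 0+1 = 1
m=1,j=2: c = 1+2 = 3
m=1,j=3: c = 3+3 = 6
m=2,j=0: c = 6+0 = 6
m=2,j=1: c = 6+2 = 8
m=2,j=2: c = 8+4 = 12
m=2,j=3: c = 12+6 = 18
m=3,j=0: c = 18+0 = 18
m=3,j=1: c = 18+3 = 21
m=3,j=2: c = 21+6 = 27
m=3,j=3: c = 27+9 = 36
m=4,j=0: c = 36+0 = 36
m=4,j=1: c = 36+4 = 40
m=4,j=2: c = 40+8 = 48
m=4,j=3: c = 48+12 = 60

60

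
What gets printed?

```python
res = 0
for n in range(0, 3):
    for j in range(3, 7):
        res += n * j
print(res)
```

n=0,j=3: res = 0+0 = 0
n=0,j=4: res = 0+0 = 0
n=0,j=5: res = 0+0 = 0
n=0,j=6: res = 0+0 = 0
n=1,j=3: res = 0+3 = 3
n=1,j=4: res = 3+4 = 7
n=1,j=5: res = 7+5 = 12
n=1,j=6: res = 12+6 = 18
n=2,j=3: res = 18+6 = 24
n=2,j=4: res = 24+8 = 32
n=2,j=5: res = 32+10 = 42
n=2,j=6: res = 42+12 = 54

54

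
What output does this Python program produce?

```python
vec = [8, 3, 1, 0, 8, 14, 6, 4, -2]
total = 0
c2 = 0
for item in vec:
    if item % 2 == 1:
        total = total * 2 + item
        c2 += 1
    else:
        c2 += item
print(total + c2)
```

47

item=8: not odd; c2=8
item=3: odd, total = 0*2+3 = 3; c2=9
item=1: odd, total = 3*2+1 = 7; c2=10
item=0: not odd; c2=10
item=8: not odd; c2=18
item=14: not odd; c2=32
item=6: not odd; c2=38
item=4: not odd; c2=42
item=-2: not odd; c2=40
total+c2 = 7+40 = 47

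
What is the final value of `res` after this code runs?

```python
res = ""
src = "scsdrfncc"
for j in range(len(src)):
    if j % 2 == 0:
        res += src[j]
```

'ssrnc'

j=0: add 's' → 's'
j=1: skip
j=2: add 's' → 'ss'
j=3: skip
j=4: add 'r' → 'ssr'
j=5: skip
j=6: add 'n' → 'ssrn'
j=7: skip
j=8: add 'c' → 'ssrnc'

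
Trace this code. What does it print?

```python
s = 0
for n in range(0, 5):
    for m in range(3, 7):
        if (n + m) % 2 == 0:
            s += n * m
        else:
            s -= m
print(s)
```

n=0,m=3: odd sum, s = 0-3 = -3
n=0,m=4: even sum, s = (-3)+0 = -3
n=0,m=5: odd sum, s = (-3)-5 = -8
n=0,m=6: even sum, s = (-8)+0 = -8
n=1,m=3: even sum, s = (-8)+3 = -5
n=1,m=4: odd sum, s = (-5)-4 = -9
n=1,m=5: even sum, s = (-9)+5 = -4
n=1,m=6: odd sum, s = (-4)-6 = -10
n=2,m=3: odd sum, s = (-10)-3 = -13
n=2,m=4: even sum, s = (-13)+8 = -5
n=2,m=5: odd sum, s = (-5)-5 = -10
n=2,m=6: even sum, s = (-10)+12 = 2
n=3,m=3: even sum, s = 2+9 = 11
n=3,m=4: odd sum, s = 11-4 = 7
n=3,m=5: even sum, s = 7+15 = 22
n=3,m=6: odd sum, s = 22-6 = 16
n=4,m=3: odd sum, s = 16-3 = 13
n=4,m=4: even sum, s = 13+16 = 29
n=4,m=5: odd sum, s = 29-5 = 24
n=4,m=6: even sum, s = 24+24 = 48

48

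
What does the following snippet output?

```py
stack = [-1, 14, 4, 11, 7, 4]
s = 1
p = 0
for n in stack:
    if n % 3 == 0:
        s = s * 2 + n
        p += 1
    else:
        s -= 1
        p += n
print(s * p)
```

-195

n=-1: not %3==0, s = 1-1 = 0; p=-1
n=14: not %3==0, s = 0-1 = -1; p=13
n=4: not %3==0, s = (-1)-1 = -2; p=17
n=11: not %3==0, s = (-2)-1 = -3; p=28
n=7: not %3==0, s = (-3)-1 = -4; p=35
n=4: not %3==0, s = (-4)-1 = -5; p=39
s*p = (-5)*39 = -195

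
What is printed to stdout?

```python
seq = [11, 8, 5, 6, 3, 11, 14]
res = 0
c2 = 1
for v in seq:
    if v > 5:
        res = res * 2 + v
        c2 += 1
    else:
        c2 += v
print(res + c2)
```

314

v=11: >5, res = 0*2+11 = 11; c2=2
v=8: >5, res = 11*2+8 = 30; c2=3
v=5: not >5; c2=8
v=6: >5, res = 30*2+6 = 66; c2=9
v=3: not >5; c2=12
v=11: >5, res = 66*2+11 = 143; c2=13
v=14: >5, res = 143*2+14 = 300; c2=14
res+c2 = 300+14 = 314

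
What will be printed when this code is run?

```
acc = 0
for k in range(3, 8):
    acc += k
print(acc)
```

k=3: acc = 0+3 = 3
k=4: acc = 3+4 = 7
k=5: acc = 7+5 = 12
k=6: acc = 12+6 = 18
k=7: acc = 18+7 = 25

25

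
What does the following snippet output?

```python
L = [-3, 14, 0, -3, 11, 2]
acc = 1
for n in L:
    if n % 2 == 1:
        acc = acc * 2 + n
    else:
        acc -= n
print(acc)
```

-57

n=-3: odd, acc = 1*2+(-3) = -1
n=14: not odd, acc = (-1)-14 = -15
n=0: not odd, acc = (-15)-0 = -15
n=-3: odd, acc = (-15)*2+(-3) = -33
n=11: odd, acc = (-33)*2+11 = -55
n=2: not odd, acc = (-55)-2 = -57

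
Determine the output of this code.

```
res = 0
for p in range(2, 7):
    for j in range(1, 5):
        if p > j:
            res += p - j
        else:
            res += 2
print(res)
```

p=2,j=1: 2>1, res = 0+1 = 1
p=2,j=2: not 2>2, res = 1+2 = 3
p=2,j=3: not 2>3, res = 3+2 = 5
p=2,j=4: not 2>4, res = 5+2 = 7
p=3,j=1: 3>1, res = 7+2 = 9
p=3,j=2: 3>2, res = 9+1 = 10
p=3,j=3: not 3>3, res = 10+2 = 12
p=3,j=4: not 3>4, res = 12+2 = 14
p=4,j=1: 4>1, res = 14+3 = 17
p=4,j=2: 4>2, res = 17+2 = 19
p=4,j=3: 4>3, res = 19+1 = 20
p=4,j=4: not 4>4, res = 20+2 = 22
p=5,j=1: 5>1, res = 22+4 = 26
p=5,j=2: 5>2, res = 26+3 = 29
p=5,j=3: 5>3, res = 29+2 = 31
p=5,j=4: 5>4, res = 31+1 = 32
p=6,j=1: 6>1, res = 32+5 = 37
p=6,j=2: 6>2, res = 37+4 = 41
p=6,j=3: 6>3, res = 41+3 = 44
p=6,j=4: 6>4, res = 44+2 = 46

46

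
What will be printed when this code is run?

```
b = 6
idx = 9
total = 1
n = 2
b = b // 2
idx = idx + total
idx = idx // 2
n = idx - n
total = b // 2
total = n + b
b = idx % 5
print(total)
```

b = 6//2 = 3
idx = 9+1 = 10
idx = 10//2 = 5
n = 5-2 = 3
total = 3//2 = 1
total = 3+3 = 6
b = 5%5 = 0

6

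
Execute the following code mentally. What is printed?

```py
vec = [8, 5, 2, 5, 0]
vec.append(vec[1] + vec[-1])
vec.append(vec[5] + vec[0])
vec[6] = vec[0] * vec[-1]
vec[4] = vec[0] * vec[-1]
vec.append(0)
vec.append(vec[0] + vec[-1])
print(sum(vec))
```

969

append vec[1]+vec[-1] = 5+0 = 5 → [8, 5, 2, 5, 0, 5]
append vec[5]+vec[0] = 5+8 = 13 → [8, 5, 2, 5, 0, 5, 13]
vec[6] = vec[0]*vec[-1] = 8*13 = 104 → [8, 5, 2, 5, 0, 5, 104]
vec[4] = vec[0]*vec[-1] = 8*104 = 832 → [8, 5, 2, 5, 832, 5, 104]
append 0 → [8, 5, 2, 5, 832, 5, 104, 0]
append vec[0]+vec[-1] = 8+0 = 8 → [8, 5, 2, 5, 832, 5, 104, 0, 8]
sum = 969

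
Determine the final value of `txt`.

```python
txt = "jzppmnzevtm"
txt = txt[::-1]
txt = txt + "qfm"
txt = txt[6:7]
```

reverse → 'mtveznmppzj'
+ 'qfm' → 'mtveznmppzjqfm'
slice [6:7] → 'm'

'm'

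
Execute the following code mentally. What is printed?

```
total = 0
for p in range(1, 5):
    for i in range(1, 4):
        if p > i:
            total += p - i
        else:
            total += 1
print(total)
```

p=1,i=1: not 1>1, total = 0+1 = 1
p=1,i=2: not 1>2, total = 1+1 = 2
p=1,i=3: not 1>3, total = 2+1 = 3
p=2,i=1: 2>1, total = 3+1 = 4
p=2,i=2: not 2>2, total = 4+1 = 5
p=2,i=3: not 2>3, total = 5+1 = 6
p=3,i=1: 3>1, total = 6+2 = 8
p=3,i=2: 3>2, total = 8+1 = 9
p=3,i=3: not 3>3, total = 9+1 = 10
p=4,i=1: 4>1, total = 10+3 = 13
p=4,i=2: 4>2, total = 13+2 = 15
p=4,i=3: 4>3, total = 15+1 = 16

16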